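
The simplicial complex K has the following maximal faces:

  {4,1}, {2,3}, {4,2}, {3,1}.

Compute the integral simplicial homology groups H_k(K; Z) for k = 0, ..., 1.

Order the vertices as 1 < 2 < 3 < 4. Listing each simplex with vertices in this order, K has dimension 1 with simplices:

  0-simplices (4): [1], [2], [3], [4]
  1-simplices (4): [1,3], [1,4], [2,3], [2,4]

so the chain groups are C_0 ≅ Z^4, C_1 ≅ Z^4.

∂_1: C_1 → C_0 sends each edge [p,q] (with p < q) to q − p. For instance
  ∂[1,3] = [3] − [1].
This gives a 4×4 integer matrix of rank 3; reducing to Smith normal form yields diagonal entries (1,1,1).

Computing H_k = (kernel of ∂_k) / (image of ∂_{k+1}):

  H_0: rank C_0 − rank ∂_1 = 4 − 3 = 1, and the invariant factors of ∂_1 are all 1, so H_0 ≅ Z.
  H_1: rank ker ∂_1 − rank ∂_2 = (4 − 3) − 0 = 1, and there is no ∂_2, so H_1 ≅ Z.

As a check, the Euler characteristic is 4 − 4 = 0, which agrees with 1 − 1 = 0.

H_0 = Z,  H_1 = Z.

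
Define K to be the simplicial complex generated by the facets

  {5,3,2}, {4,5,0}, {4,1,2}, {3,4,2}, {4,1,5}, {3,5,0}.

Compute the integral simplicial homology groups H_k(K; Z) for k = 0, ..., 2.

K has 6 vertices, 12 edges, 6 triangles.
rank ∂_0 = 0, rank ∂_1 = 5 ⇒ b_0 = 6 − 0 − 5 = 1; all invariant factors of ∂_1 are 1 so no torsion. So H_0 ≅ Z.
rank ∂_1 = 5, rank ∂_2 = 6 ⇒ b_1 = 12 − 5 − 6 = 1; all invariant factors of ∂_2 are 1 so no torsion. So H_1 ≅ Z.
rank ∂_2 = 6, rank ∂_3 = 0 ⇒ b_2 = 6 − 6 − 0 = 0. So H_2 ≅ 0.

H_0 ≅ Z,  H_1 ≅ Z,  H_2 = 0.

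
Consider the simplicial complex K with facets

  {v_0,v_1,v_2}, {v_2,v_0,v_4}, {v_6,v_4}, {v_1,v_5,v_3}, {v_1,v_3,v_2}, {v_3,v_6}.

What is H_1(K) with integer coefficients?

K has 7 vertices, 11 edges, 4 triangles.
rank ∂_1 = 6, rank ∂_2 = 4 ⇒ b_1 = 11 − 6 − 4 = 1; all invariant factors of ∂_2 are 1 so no torsion. So H_1 ≅ Z.

H_1 ≅ Z.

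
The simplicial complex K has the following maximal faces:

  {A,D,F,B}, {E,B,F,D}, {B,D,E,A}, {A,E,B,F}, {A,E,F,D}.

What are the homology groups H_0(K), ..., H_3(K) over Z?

H_0 ≅ Z,  H_1 = 0,  H_2 = 0,  H_3 ≅ Z.

We work with the vertex ordering A < B < D < E < F. The simplices of K, each written with vertices in increasing order, are:

  0-simplices (5): A, B, D, E, F
  1-simplices (10): AB, AD, AE, AF, BD, BE, BF, DE, DF, EF
  2-simplices (10): ABD, ABE, ABF, ADE, ADF, AEF, BDE, BDF, BEF, DEF
  3-simplices (5): ABDE, ABDF, ABEF, ADEF, BDEF

so the chain groups are C_0 ≅ Z^5, C_1 ≅ Z^10, C_2 ≅ Z^10, C_3 ≅ Z^5.

The boundary map ∂_1: C_1 → C_0 is given by ∂[p,q] = [q] − [p].
This gives a 5×10 integer matrix of rank 4; reducing to Smith normal form yields diagonal entries (1,1,1,1).

The boundary map ∂_2: C_2 → C_1 acts by ∂[p,q,r] = [q,r] − [p,r] + [p,q]. For instance
  ∂ADF = DF − AF + AD,
  ∂BDE = DE − BE + BD.
This gives a 10×10 integer matrix of rank 6; reducing to Smith normal form yields diagonal entries (1,1,1,1,1,1).

∂_3: C_3 → C_2 sends each 3-simplex σ to the alternating sum Σ_i (−1)^i (σ with its i-th vertex removed). For instance
  ∂BDEF = DEF − BEF + BDF − BDE,
  ∂ADEF = DEF − AEF + ADF − ADE.
This gives a 10×5 integer matrix of rank 4; reducing to Smith normal form yields diagonal entries (1,1,1,1).

Computing H_k = (kernel of ∂_k) / (image of ∂_{k+1}):

  H_0: rank C_0 − rank ∂_1 = 5 − 4 = 1, and the invariant factors of ∂_1 are all 1, so H_0 ≅ Z.
  H_1: rank ker ∂_1 − rank ∂_2 = (10 − 4) − 6 = 0, and the invariant factors of ∂_2 are all 1, so H_1 ≅ 0.
  H_2: rank ker ∂_2 − rank ∂_3 = (10 − 6) − 4 = 0, and the invariant factors of ∂_3 are all 1, so H_2 ≅ 0.
  H_3: rank ker ∂_3 − rank ∂_4 = (5 − 4) − 0 = 1, and there is no ∂_4, so H_3 ≅ Z.

(K is a triangulation of the 3-sphere S^3.)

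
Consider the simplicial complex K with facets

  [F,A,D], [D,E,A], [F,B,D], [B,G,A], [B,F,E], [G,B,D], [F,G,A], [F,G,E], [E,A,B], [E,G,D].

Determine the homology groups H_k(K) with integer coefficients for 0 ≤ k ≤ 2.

H_0 ≅ Z,  H_1 ≅ Z/2Z,  H_2 = 0.

Take the total order A < B < D < E < F < G on the vertex set. Then K (dimension 2) consists of the simplices:

  0-simplices (6): A, B, D, E, F, G
  1-simplices (15): AB, AD, AE, AF, AG, BD, BE, BF, BG, DE, DF, DG, EF, EG, FG
  2-simplices (10): ABE, ABG, ADE, ADF, AFG, BDF, BDG, BEF, DEG, EFG

so the chain groups are C_0 ≅ Z^6, C_1 ≅ Z^15, C_2 ≅ Z^10.

The boundary map ∂_1: C_1 → C_0 is given by ∂[p,q] = [q] − [p].
The 6×15 boundary matrix has rank 5 and Smith normal form diag(1,1,1,1,1).

∂_2: C_2 → C_1 maps a triangle to the signed sum of its edges. For instance
  ∂BDF = DF − BF + BD,
  ∂BDG = DG − BG + BD.
This gives a 15×10 integer matrix of rank 10; reducing to Smith normal form yields diagonal entries (1,1,1,1,1,1,1,1,1,2).

Reading off H_k = ker ∂_k / im ∂_{k+1}:

  H_0: rank C_0 − rank ∂_1 = 6 − 5 = 1, and the invariant factors of ∂_1 are all 1, so H_0 ≅ Z.
  H_1: rank ker ∂_1 − rank ∂_2 = (15 − 5) − 10 = 0, and ∂_2 has invariant factor 2 > 1, so H_1 ≅ Z/2Z.
  H_2: rank ker ∂_2 − rank ∂_3 = (10 − 10) − 0 = 0, and there is no ∂_3, so H_2 ≅ 0.

(K is a triangulation of the real projective plane RP^2.)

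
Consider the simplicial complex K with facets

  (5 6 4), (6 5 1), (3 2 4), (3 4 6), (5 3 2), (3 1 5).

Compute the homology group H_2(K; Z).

H_2 = 0.

We work with the vertex ordering 1 < 2 < 3 < 4 < 5 < 6. The simplices of K, each written with vertices in increasing order, are:

  0-simplices (6): [1], [2], [3], [4], [5], [6]
  1-simplices (12): [1,3], [1,5], [1,6], [2,3], [2,4], [2,5], [3,4], [3,5], [3,6], [4,5], [4,6], [5,6]
  2-simplices (6): [1,3,5], [1,5,6], [2,3,4], [2,3,5], [3,4,6], [4,5,6]

Hence C_0 ≅ Z^6, C_1 ≅ Z^12, C_2 ≅ Z^6.

∂_1: C_1 → C_0 sends each edge [p,q] (with p < q) to q − p. For instance
  ∂[2,5] = [5] − [2].
The 6×12 boundary matrix has rank 5 and Smith normal form diag(1,1,1,1,1).

Boundary ∂_2: C_2 → C_1 sends each 2-simplex [p,q,r] to [q,r] − [p,r] + [p,q]. For instance
  ∂[2,3,4] = [3,4] − [2,4] + [2,3],
  ∂[2,3,5] = [3,5] − [2,5] + [2,3].
The 12×6 boundary matrix has rank 6 and Smith normal form diag(1,1,1,1,1,1).

Now H_k = ker ∂_k / im ∂_{k+1}, so:

  H_2: rank ker ∂_2 − rank ∂_3 = (6 − 6) − 0 = 0, and there is no ∂_3, so H_2 = 0.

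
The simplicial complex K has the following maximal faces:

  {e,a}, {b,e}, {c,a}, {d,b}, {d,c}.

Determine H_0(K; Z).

Fix the vertex order a < b < c < d < e and write every simplex with vertices in increasing order. Then dim K = 1 and the simplices of K are:

  0-simplices (5): a, b, c, d, e
  1-simplices (5): ac, ae, bd, be, cd

so the chain groups are C_0 ≅ Z^5, C_1 ≅ Z^5.

The boundary map ∂_1: C_1 → C_0 maps an edge to its endpoints' difference, ∂[p,q] = q − p. For instance
  ∂bd = d − b.
As a 5×5 matrix over Z this has rank 4, with invariant factors (1,1,1,1).

Computing H_k = (kernel of ∂_k) / (image of ∂_{k+1}):

  H_0: rank C_0 − rank ∂_1 = 5 − 4 = 1, and the invariant factors of ∂_1 are all 1, so H_0 = Z.

(K is a triangulation of the circle S^1.)

H_0 = Z.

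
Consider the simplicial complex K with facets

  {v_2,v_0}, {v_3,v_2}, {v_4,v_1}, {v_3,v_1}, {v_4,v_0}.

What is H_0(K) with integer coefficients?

K has 5 vertices, 5 edges.
rank ∂_0 = 0, rank ∂_1 = 4 ⇒ b_0 = 5 − 0 − 4 = 1; all invariant factors of ∂_1 are 1 so no torsion. So H_0 ≅ Z.

H_0 ≅ Z.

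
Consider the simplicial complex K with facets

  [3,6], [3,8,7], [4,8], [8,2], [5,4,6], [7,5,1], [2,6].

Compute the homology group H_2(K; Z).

H_2 ≅ 0.

Take the total order 1 < 2 < 3 < 4 < 5 < 6 < 7 < 8 on the vertex set. Then K (dimension 2) consists of the simplices:

  0-simplices (8): [1], [2], [3], [4], [5], [6], [7], [8]
  1-simplices (13): [1,5], [1,7], [2,6], [2,8], [3,6], [3,7], [3,8], [4,5], [4,6], [4,8], [5,6], [5,7], [7,8]
  2-simplices (3): [1,5,7], [3,7,8], [4,5,6]

so the chain groups are C_0 ≅ Z^8, C_1 ≅ Z^13, C_2 ≅ Z^3.

The boundary map ∂_1: C_1 → C_0 sends each edge [p,q] (with p < q) to q − p.
The resulting 8×13 matrix has rank 7, and its Smith normal form has invariant factors (1,1,1,1,1,1,1).

Boundary ∂_2: C_2 → C_1 sends each 2-simplex [p,q,r] to [q,r] − [p,r] + [p,q]. For instance
  ∂[1,5,7] = [5,7] − [1,7] + [1,5],
  ∂[4,5,6] = [5,6] − [4,6] + [4,5].
As a 13×3 matrix over Z this has rank 3, with invariant factors (1,1,1).

Computing H_k = (kernel of ∂_k) / (image of ∂_{k+1}):

  H_2: rank ker ∂_2 − rank ∂_3 = (3 − 3) − 0 = 0, and there is no ∂_3, so H_2 = 0.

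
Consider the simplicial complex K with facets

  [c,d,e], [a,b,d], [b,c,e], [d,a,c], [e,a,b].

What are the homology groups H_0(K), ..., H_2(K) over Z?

H_0 ≅ Z,  H_1 ≅ Z,  H_2 = 0.

We work with the vertex ordering a < b < c < d < e. The simplices of K, each written with vertices in increasing order, are:

  0-simplices (5): a, b, c, d, e
  1-simplices (10): ab, ac, ad, ae, bc, bd, be, cd, ce, de
  2-simplices (5): abd, abe, acd, bce, cde

Hence C_0 ≅ Z^5, C_1 ≅ Z^10, C_2 ≅ Z^5.

Boundary ∂_1: C_1 → C_0 sends each edge [p,q] (with p < q) to q − p.
The resulting 5×10 matrix has rank 4, and its Smith normal form has invariant factors (1,1,1,1).

∂_2: C_2 → C_1 acts by ∂[p,q,r] = [q,r] − [p,r] + [p,q]. For instance
  ∂acd = cd − ad + ac,
  ∂bce = ce − be + bc.
The 10×5 boundary matrix has rank 5 and Smith normal form diag(1,1,1,1,1).

From H_k ≅ ker(∂_k) / im(∂_{k+1}) we obtain:

  H_0: rank C_0 − rank ∂_1 = 5 − 4 = 1, and the invariant factors of ∂_1 are all 1, so H_0 = Z.
  H_1: rank ker ∂_1 − rank ∂_2 = (10 − 4) − 5 = 1, and the invariant factors of ∂_2 are all 1, so H_1 = Z.
  H_2: rank ker ∂_2 − rank ∂_3 = (5 − 5) − 0 = 0, and there is no ∂_3, so H_2 = 0.

As a check, the Euler characteristic is 5 − 10 + 5 = 0, which agrees with 1 − 1 + 0 = 0.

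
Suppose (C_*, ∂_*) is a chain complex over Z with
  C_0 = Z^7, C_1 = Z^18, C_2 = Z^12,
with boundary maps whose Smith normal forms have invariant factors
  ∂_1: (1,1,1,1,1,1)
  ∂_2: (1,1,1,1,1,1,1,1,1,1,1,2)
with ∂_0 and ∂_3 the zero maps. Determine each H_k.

H_0: b_0 = 7 − 0 − 6 = 1; torsion from ∂_1 factors > 1: none. So H_0 ≅ Z.
H_1: b_1 = 18 − 6 − 12 = 0; torsion from ∂_2 factors > 1: [2]. So H_1 ≅ Z/2.
H_2: b_2 = 12 − 12 − 0 = 0; torsion from ∂_3 factors > 1: none. So H_2 ≅ 0.

H_0 ≅ Z,  H_1 ≅ Z/2,  H_2 = 0.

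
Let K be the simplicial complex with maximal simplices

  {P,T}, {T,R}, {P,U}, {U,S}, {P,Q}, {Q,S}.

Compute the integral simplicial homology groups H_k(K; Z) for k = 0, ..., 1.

Take the total order P < Q < R < S < T < U on the vertex set. Then K (dimension 1) consists of the simplices:

  0-simplices (6): P, Q, R, S, T, U
  1-simplices (6): PQ, PT, PU, QS, RT, SU

Hence C_0 ≅ Z^6, C_1 ≅ Z^6.

The boundary map ∂_1: C_1 → C_0 is given by ∂[p,q] = [q] − [p].
As a 6×6 matrix over Z this has rank 5, with invariant factors (1,1,1,1,1).

Computing H_k = (kernel of ∂_k) / (image of ∂_{k+1}):

  H_0: rank C_0 − rank ∂_1 = 6 − 5 = 1, and the invariant factors of ∂_1 are all 1, so H_0 = Z.
  H_1: rank ker ∂_1 − rank ∂_2 = (6 − 5) − 0 = 1, and there is no ∂_2, so H_1 = Z.

As a check, the Euler characteristic is 6 − 6 = 0, which agrees with 1 − 1 = 0.

H_0 ≅ Z,  H_1 ≅ Z.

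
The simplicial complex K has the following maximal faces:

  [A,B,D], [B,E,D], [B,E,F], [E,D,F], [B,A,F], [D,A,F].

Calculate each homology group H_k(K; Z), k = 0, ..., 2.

H_0 = Z,  H_1 = 0,  H_2 = Z.

Fix the vertex order A < B < D < E < F and write every simplex with vertices in increasing order. Then dim K = 2 and the simplices of K are:

  0-simplices (5): A, B, D, E, F
  1-simplices (9): AB, AD, AF, BD, BE, BF, DE, DF, EF
  2-simplices (6): ABD, ABF, ADF, BDE, BEF, DEF

giving chain groups C_0 ≅ Z^5, C_1 ≅ Z^9, C_2 ≅ Z^6.

Boundary ∂_1: C_1 → C_0 is given by ∂[p,q] = [q] − [p]. For instance
  ∂AD = D − A.
The resulting 5×9 matrix has rank 4, and its Smith normal form has invariant factors (1,1,1,1).

Boundary ∂_2: C_2 → C_1 sends each 2-simplex [p,q,r] to [q,r] − [p,r] + [p,q]. For instance
  ∂ABD = BD − AD + AB,
  ∂DEF = EF − DF + DE.
The 9×6 boundary matrix has rank 5 and Smith normal form diag(1,1,1,1,1).

Reading off H_k = ker ∂_k / im ∂_{k+1}:

  H_0: rank C_0 − rank ∂_1 = 5 − 4 = 1, and the invariant factors of ∂_1 are all 1, so H_0 = Z.
  H_1: rank ker ∂_1 − rank ∂_2 = (9 − 4) − 5 = 0, and the invariant factors of ∂_2 are all 1, so H_1 = 0.
  H_2: rank ker ∂_2 − rank ∂_3 = (6 − 5) − 0 = 1, and there is no ∂_3, so H_2 = Z.

As a check, the Euler characteristic is 5 − 9 + 6 = 2, which agrees with 1 − 0 + 1 = 2.
(K is a triangulation of the 2-sphere S^2.)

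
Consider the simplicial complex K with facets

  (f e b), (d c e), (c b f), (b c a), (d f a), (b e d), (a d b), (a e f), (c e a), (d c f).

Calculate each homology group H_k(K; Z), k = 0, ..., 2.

H_0 = Z,  H_1 = Z/2,  H_2 = 0.

Order the vertices as a < b < c < d < e < f. Listing each simplex with vertices in this order, K has dimension 2 with simplices:

  0-simplices (6): a, b, c, d, e, f
  1-simplices (15): ab, ac, ad, ae, af, bc, bd, be, bf, cd, ce, cf, de, df, ef
  2-simplices (10): abc, abd, ace, adf, aef, bcf, bde, bef, cde, cdf

Hence C_0 ≅ Z^6, C_1 ≅ Z^15, C_2 ≅ Z^10.

∂_1: C_1 → C_0 sends each edge [p,q] (with p < q) to q − p. For instance
  ∂df = f − d.
As a 6×15 matrix over Z this has rank 5, with invariant factors (1,1,1,1,1).

∂_2: C_2 → C_1 acts by ∂[p,q,r] = [q,r] − [p,r] + [p,q]. For instance
  ∂bcf = cf − bf + bc,
  ∂abd = bd − ad + ab.
This gives a 15×10 integer matrix of rank 10; reducing to Smith normal form yields diagonal entries (1,1,1,1,1,1,1,1,1,2).

Now H_k = ker ∂_k / im ∂_{k+1}, so:

  H_0: rank C_0 − rank ∂_1 = 6 − 5 = 1, and the invariant factors of ∂_1 are all 1, so H_0 = Z.
  H_1: rank ker ∂_1 − rank ∂_2 = (15 − 5) − 10 = 0, and ∂_2 has invariant factor 2 > 1, so H_1 = Z/2.
  H_2: rank ker ∂_2 − rank ∂_3 = (10 − 10) − 0 = 0, and there is no ∂_3, so H_2 = 0.

As a check, the Euler characteristic is 6 − 15 + 10 = 1, which agrees with 1 − 0 + 0 = 1.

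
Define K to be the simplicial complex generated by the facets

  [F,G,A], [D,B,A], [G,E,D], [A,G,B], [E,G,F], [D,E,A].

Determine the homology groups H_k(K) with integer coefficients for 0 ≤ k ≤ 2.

We work with the vertex ordering A < B < D < E < F < G. The simplices of K, each written with vertices in increasing order, are:

  0-simplices (6): A, B, D, E, F, G
  1-simplices (12): AB, AD, AE, AF, AG, BD, BG, DE, DG, EF, EG, FG
  2-simplices (6): ABD, ABG, ADE, AFG, DEG, EFG

so the chain groups are C_0 ≅ Z^6, C_1 ≅ Z^12, C_2 ≅ Z^6.

The boundary map ∂_1: C_1 → C_0 maps an edge to its endpoints' difference, ∂[p,q] = q − p.
The 6×12 boundary matrix has rank 5 and Smith normal form diag(1,1,1,1,1).

∂_2: C_2 → C_1 maps a triangle to the signed sum of its edges. For instance
  ∂DEG = EG − DG + DE,
  ∂AFG = FG − AG + AF.
This gives a 12×6 integer matrix of rank 6; reducing to Smith normal form yields diagonal entries (1,1,1,1,1,1).

From H_k ≅ ker(∂_k) / im(∂_{k+1}) we obtain:

  H_0: rank C_0 − rank ∂_1 = 6 − 5 = 1, and the invariant factors of ∂_1 are all 1, so H_0 = Z.
  H_1: rank ker ∂_1 − rank ∂_2 = (12 − 5) − 6 = 1, and the invariant factors of ∂_2 are all 1, so H_1 = Z.
  H_2: rank ker ∂_2 − rank ∂_3 = (6 − 6) − 0 = 0, and there is no ∂_3, so H_2 = 0.

As a check, the Euler characteristic is 6 − 12 + 6 = 0, which agrees with 1 − 1 + 0 = 0.
(K is a triangulation of the cylinder S^1 x I.)

H_0 = Z,  H_1 = Z,  H_2 = 0.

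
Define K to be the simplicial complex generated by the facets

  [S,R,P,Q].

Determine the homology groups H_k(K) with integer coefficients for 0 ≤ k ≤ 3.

We work with the vertex ordering P < Q < R < S. The simplices of K, each written with vertices in increasing order, are:

  0-simplices (4): P, Q, R, S
  1-simplices (6): PQ, PR, PS, QR, QS, RS
  2-simplices (4): PQR, PQS, PRS, QRS
  3-simplices (1): PQRS

Hence C_0 ≅ Z^4, C_1 ≅ Z^6, C_2 ≅ Z^4, C_3 ≅ Z^1.

The boundary map ∂_1: C_1 → C_0 maps an edge to its endpoints' difference, ∂[p,q] = q − p. For instance
  ∂QS = S − Q.
This gives a 4×6 integer matrix of rank 3; reducing to Smith normal form yields diagonal entries (1,1,1).

Boundary ∂_2: C_2 → C_1 maps a triangle to the signed sum of its edges. For instance
  ∂QRS = RS − QS + QR,
  ∂PQS = QS − PS + PQ.
The resulting 6×4 matrix has rank 3, and its Smith normal form has invariant factors (1,1,1).

Boundary ∂_3: C_3 → C_2 sends each 3-simplex σ to the alternating sum Σ_i (−1)^i (σ with its i-th vertex removed). For instance
  ∂PQRS = QRS − PRS + PQS − PQR.
As a 4×1 matrix over Z this has rank 1, with invariant factors (1).

Computing H_k = (kernel of ∂_k) / (image of ∂_{k+1}):

  H_0: rank C_0 − rank ∂_1 = 4 − 3 = 1, and the invariant factors of ∂_1 are all 1, so H_0 ≅ Z.
  H_1: rank ker ∂_1 − rank ∂_2 = (6 − 3) − 3 = 0, and the invariant factors of ∂_2 are all 1, so H_1 ≅ 0.
  H_2: rank ker ∂_2 − rank ∂_3 = (4 − 3) − 1 = 0, and the invariant factors of ∂_3 are all 1, so H_2 ≅ 0.
  H_3: rank ker ∂_3 − rank ∂_4 = (1 − 1) − 0 = 0, and there is no ∂_4, so H_3 ≅ 0.

H_0 ≅ Z,  H_1 = 0,  H_2 = 0,  H_3 = 0.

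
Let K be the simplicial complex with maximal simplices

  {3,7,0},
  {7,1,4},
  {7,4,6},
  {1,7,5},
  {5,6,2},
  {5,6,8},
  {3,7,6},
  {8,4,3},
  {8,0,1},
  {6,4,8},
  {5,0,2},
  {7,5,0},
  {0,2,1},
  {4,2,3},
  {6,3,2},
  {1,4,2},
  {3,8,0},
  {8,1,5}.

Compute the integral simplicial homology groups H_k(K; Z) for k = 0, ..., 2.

We work with the vertex ordering 0 < 1 < 2 < 3 < 4 < 5 < 6 < 7 < 8. The simplices of K, each written with vertices in increasing order, are:

  0-simplices (9): [0], [1], [2], [3], [4], [5], [6], [7], [8]
  1-simplices (27): (27 of them)
  2-simplices (18): [0,1,2], [0,1,8], [0,2,5], [0,3,7], [0,3,8], [0,5,7], [1,2,4], [1,4,7], [1,5,7], [1,5,8], [2,3,4], [2,3,6], [2,5,6], [3,4,8], [3,6,7], [4,6,7], [4,6,8], [5,6,8]

giving chain groups C_0 ≅ Z^9, C_1 ≅ Z^27, C_2 ≅ Z^18.

Boundary ∂_1: C_1 → C_0 maps an edge to its endpoints' difference, ∂[p,q] = q − p. For instance
  ∂[0,8] = [8] − [0].
This gives a 9×27 integer matrix of rank 8; reducing to Smith normal form yields diagonal entries (1,1,1,1,1,1,1,1).

The boundary map ∂_2: C_2 → C_1 sends each 2-simplex [p,q,r] to [q,r] − [p,r] + [p,q]. For instance
  ∂[1,5,8] = [5,8] − [1,8] + [1,5],
  ∂[0,5,7] = [5,7] − [0,7] + [0,5].
The resulting 27×18 matrix has rank 18, and its Smith normal form has invariant factors (1,1,1,1,1,1,1,1,1,1,1,1,1,1,1,1,1,2).

Now H_k = ker ∂_k / im ∂_{k+1}, so:

  H_0: rank C_0 − rank ∂_1 = 9 − 8 = 1, and the invariant factors of ∂_1 are all 1, so H_0 ≅ Z.
  H_1: rank ker ∂_1 − rank ∂_2 = (27 − 8) − 18 = 1, and ∂_2 has invariant factor 2 > 1, so H_1 ≅ Z ⊕ Z/2.
  H_2: rank ker ∂_2 − rank ∂_3 = (18 − 18) − 0 = 0, and there is no ∂_3, so H_2 ≅ 0.

(K is a triangulation of the Klein bottle.)

H_0 = Z,  H_1 = Z ⊕ Z/2,  H_2 = 0.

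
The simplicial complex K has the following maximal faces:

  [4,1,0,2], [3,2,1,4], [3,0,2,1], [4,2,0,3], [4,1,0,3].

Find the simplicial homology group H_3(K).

Fix the vertex order 0 < 1 < 2 < 3 < 4 and write every simplex with vertices in increasing order. Then dim K = 3 and the simplices of K are:

  0-simplices (5): [0], [1], [2], [3], [4]
  1-simplices (10): [0,1], [0,2], [0,3], [0,4], [1,2], [1,3], [1,4], [2,3], [2,4], [3,4]
  2-simplices (10): [0,1,2], [0,1,3], [0,1,4], [0,2,3], [0,2,4], [0,3,4], [1,2,3], [1,2,4], [1,3,4], [2,3,4]
  3-simplices (5): [0,1,2,3], [0,1,2,4], [0,1,3,4], [0,2,3,4], [1,2,3,4]

Hence C_0 ≅ Z^5, C_1 ≅ Z^10, C_2 ≅ Z^10, C_3 ≅ Z^5.

∂_1: C_1 → C_0 maps an edge to its endpoints' difference, ∂[p,q] = q − p.
The 5×10 boundary matrix has rank 4 and Smith normal form diag(1,1,1,1).

∂_2: C_2 → C_1 acts by ∂[p,q,r] = [q,r] − [p,r] + [p,q]. For instance
  ∂[2,3,4] = [3,4] − [2,4] + [2,3],
  ∂[1,2,4] = [2,4] − [1,4] + [1,2].
The resulting 10×10 matrix has rank 6, and its Smith normal form has invariant factors (1,1,1,1,1,1).

The boundary map ∂_3: C_3 → C_2 sends each 3-simplex σ to the alternating sum Σ_i (−1)^i (σ with its i-th vertex removed). For instance
  ∂[0,2,3,4] = [2,3,4] − [0,3,4] + [0,2,4] − [0,2,3],
  ∂[0,1,2,3] = [1,2,3] − [0,2,3] + [0,1,3] − [0,1,2].
The 10×5 boundary matrix has rank 4 and Smith normal form diag(1,1,1,1).

Now H_k = ker ∂_k / im ∂_{k+1}, so:

  H_3: rank ker ∂_3 − rank ∂_4 = (5 − 4) − 0 = 1, and there is no ∂_4, so H_3 = Z.

H_3 = Z.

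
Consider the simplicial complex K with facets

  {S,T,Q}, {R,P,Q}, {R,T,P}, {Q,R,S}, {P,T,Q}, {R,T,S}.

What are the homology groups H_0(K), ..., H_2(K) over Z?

H_0 = Z,  H_1 = 0,  H_2 = Z.

Fix the vertex order P < Q < R < S < T and write every simplex with vertices in increasing order. Then dim K = 2 and the simplices of K are:

  0-simplices (5): P, Q, R, S, T
  1-simplices (9): PQ, PR, PT, QR, QS, QT, RS, RT, ST
  2-simplices (6): PQR, PQT, PRT, QRS, QST, RST

giving chain groups C_0 ≅ Z^5, C_1 ≅ Z^9, C_2 ≅ Z^6.

∂_1: C_1 → C_0 maps an edge to its endpoints' difference, ∂[p,q] = q − p.
As a 5×9 matrix over Z this has rank 4, with invariant factors (1,1,1,1).

Boundary ∂_2: C_2 → C_1 maps a triangle to the signed sum of its edges. For instance
  ∂QRS = RS − QS + QR,
  ∂PQR = QR − PR + PQ.
This gives a 9×6 integer matrix of rank 5; reducing to Smith normal form yields diagonal entries (1,1,1,1,1).

Computing H_k = (kernel of ∂_k) / (image of ∂_{k+1}):

  H_0: rank C_0 − rank ∂_1 = 5 − 4 = 1, and the invariant factors of ∂_1 are all 1, so H_0 = Z.
  H_1: rank ker ∂_1 − rank ∂_2 = (9 − 4) − 5 = 0, and the invariant factors of ∂_2 are all 1, so H_1 = 0.
  H_2: rank ker ∂_2 − rank ∂_3 = (6 − 5) − 0 = 1, and there is no ∂_3, so H_2 = Z.

As a check, the Euler characteristic is 5 − 9 + 6 = 2, which agrees with 1 − 0 + 1 = 2.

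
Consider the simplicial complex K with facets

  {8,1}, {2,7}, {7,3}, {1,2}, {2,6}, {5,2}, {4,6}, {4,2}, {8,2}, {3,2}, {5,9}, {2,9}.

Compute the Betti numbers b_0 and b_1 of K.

Take the total order 1 < 2 < 3 < 4 < 5 < 6 < 7 < 8 < 9 on the vertex set. Then K (dimension 1) consists of the simplices:

  0-simplices (9): [1], [2], [3], [4], [5], [6], [7], [8], [9]
  1-simplices (12): [1,2], [1,8], [2,3], [2,4], [2,5], [2,6], [2,7], [2,8], [2,9], [3,7], [4,6], [5,9]

so the chain groups are C_0 ≅ Z^9, C_1 ≅ Z^12.

The boundary map ∂_1: C_1 → C_0 sends each edge [p,q] (with p < q) to q − p. For instance
  ∂[2,4] = [4] − [2].
This gives a 9×12 integer matrix of rank 8; reducing to Smith normal form yields diagonal entries (1,1,1,1,1,1,1,1).

Reading off H_k = ker ∂_k / im ∂_{k+1}:

  H_0: rank C_0 − rank ∂_1 = 9 − 8 = 1, and the invariant factors of ∂_1 are all 1, so H_0 = Z.
  H_1: rank ker ∂_1 − rank ∂_2 = (12 − 8) − 0 = 4, and there is no ∂_2, so H_1 = Z^4.

(K is a triangulation of a wedge of 4 circles.)

Hence the Betti numbers are b_0 = 1, b_1 = 4.

b_0 = 1, b_1 = 4.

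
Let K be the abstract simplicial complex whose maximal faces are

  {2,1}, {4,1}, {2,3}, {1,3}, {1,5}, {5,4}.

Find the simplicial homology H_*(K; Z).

Order the vertices as 1 < 2 < 3 < 4 < 5. Listing each simplex with vertices in this order, K has dimension 1 with simplices:

  0-simplices (5): [1], [2], [3], [4], [5]
  1-simplices (6): [1,2], [1,3], [1,4], [1,5], [2,3], [4,5]

Hence C_0 ≅ Z^5, C_1 ≅ Z^6.

Boundary ∂_1: C_1 → C_0 is given by ∂[p,q] = [q] − [p].
The resulting 5×6 matrix has rank 4, and its Smith normal form has invariant factors (1,1,1,1).

Computing H_k = (kernel of ∂_k) / (image of ∂_{k+1}):

  H_0: rank C_0 − rank ∂_1 = 5 − 4 = 1, and the invariant factors of ∂_1 are all 1, so H_0 = Z.
  H_1: rank ker ∂_1 − rank ∂_2 = (6 − 4) − 0 = 2, and there is no ∂_2, so H_1 = Z^2.

H_0 = Z,  H_1 = Z^2.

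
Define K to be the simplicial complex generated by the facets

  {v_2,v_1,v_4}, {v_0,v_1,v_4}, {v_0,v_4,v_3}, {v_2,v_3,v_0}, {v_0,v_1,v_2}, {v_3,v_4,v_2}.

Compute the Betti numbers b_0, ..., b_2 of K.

b_0 = 1, b_1 = 0, b_2 = 1.

Take the total order v_0 < v_1 < v_2 < v_3 < v_4 on the vertex set. Then K (dimension 2) consists of the simplices:

  0-simplices (5): [v_0], [v_1], [v_2], [v_3], [v_4]
  1-simplices (9): [v_0,v_1], [v_0,v_2], [v_0,v_3], [v_0,v_4], [v_1,v_2], [v_1,v_4], [v_2,v_3], [v_2,v_4], [v_3,v_4]
  2-simplices (6): [v_0,v_1,v_2], [v_0,v_1,v_4], [v_0,v_2,v_3], [v_0,v_3,v_4], [v_1,v_2,v_4], [v_2,v_3,v_4]

so the chain groups are C_0 ≅ Z^5, C_1 ≅ Z^9, C_2 ≅ Z^6.

The boundary map ∂_1: C_1 → C_0 maps an edge to its endpoints' difference, ∂[p,q] = q − p.
The resulting 5×9 matrix has rank 4, and its Smith normal form has invariant factors (1,1,1,1).

∂_2: C_2 → C_1 sends each 2-simplex [p,q,r] to [q,r] − [p,r] + [p,q]. For instance
  ∂[v_0,v_1,v_4] = [v_1,v_4] − [v_0,v_4] + [v_0,v_1],
  ∂[v_1,v_2,v_4] = [v_2,v_4] − [v_1,v_4] + [v_1,v_2].
The 9×6 boundary matrix has rank 5 and Smith normal form diag(1,1,1,1,1).

Reading off H_k = ker ∂_k / im ∂_{k+1}:

  H_0: rank C_0 − rank ∂_1 = 5 − 4 = 1, and the invariant factors of ∂_1 are all 1, so H_0 ≅ Z.
  H_1: rank ker ∂_1 − rank ∂_2 = (9 − 4) − 5 = 0, and the invariant factors of ∂_2 are all 1, so H_1 ≅ 0.
  H_2: rank ker ∂_2 − rank ∂_3 = (6 − 5) − 0 = 1, and there is no ∂_3, so H_2 ≅ Z.

Hence the Betti numbers are b_0 = 1, b_1 = 0, b_2 = 1.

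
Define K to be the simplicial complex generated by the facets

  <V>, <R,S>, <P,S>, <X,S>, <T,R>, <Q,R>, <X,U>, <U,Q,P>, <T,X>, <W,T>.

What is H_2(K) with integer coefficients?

H_2 = 0.

Take the total order P < Q < R < S < T < U < V < W < X on the vertex set. Then K (dimension 2) consists of the simplices:

  0-simplices (9): P, Q, R, S, T, U, V, W, X
  1-simplices (11): PQ, PS, PU, QR, QU, RS, RT, SX, TW, TX, UX
  2-simplices (1): PQU

Hence C_0 ≅ Z^9, C_1 ≅ Z^11, C_2 ≅ Z^1.

Boundary ∂_1: C_1 → C_0 sends each edge [p,q] (with p < q) to q − p. For instance
  ∂RS = S − R.
The 9×11 boundary matrix has rank 7 and Smith normal form diag(1,1,1,1,1,1,1).

∂_2: C_2 → C_1 maps a triangle to the signed sum of its edges. For instance
  ∂PQU = QU − PU + PQ.
As a 11×1 matrix over Z this has rank 1, with invariant factors (1).

Computing H_k = (kernel of ∂_k) / (image of ∂_{k+1}):

  H_2: rank ker ∂_2 − rank ∂_3 = (1 − 1) − 0 = 0, and there is no ∂_3, so H_2 = 0.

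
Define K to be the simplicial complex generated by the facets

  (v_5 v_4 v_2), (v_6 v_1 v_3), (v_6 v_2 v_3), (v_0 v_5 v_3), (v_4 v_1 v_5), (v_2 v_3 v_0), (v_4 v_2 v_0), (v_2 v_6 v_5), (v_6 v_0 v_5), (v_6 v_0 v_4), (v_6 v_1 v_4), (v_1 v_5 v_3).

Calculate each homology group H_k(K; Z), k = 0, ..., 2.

K has 7 vertices, 18 edges, 12 triangles.
rank ∂_0 = 0, rank ∂_1 = 6 ⇒ b_0 = 7 − 0 − 6 = 1; all invariant factors of ∂_1 are 1 so no torsion. So H_0 = Z.
rank ∂_1 = 6, rank ∂_2 = 12 ⇒ b_1 = 18 − 6 − 12 = 0; ∂_2 has invariant factor(s) [2] giving torsion. So H_1 = Z/2Z.
rank ∂_2 = 12, rank ∂_3 = 0 ⇒ b_2 = 12 − 12 − 0 = 0. So H_2 = 0.

H_0 = Z,  H_1 = Z/2Z,  H_2 = 0.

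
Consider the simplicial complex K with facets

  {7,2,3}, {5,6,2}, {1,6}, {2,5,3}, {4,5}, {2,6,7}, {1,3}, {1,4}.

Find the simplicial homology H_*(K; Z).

K has 7 vertices, 12 edges, 4 triangles.
rank ∂_0 = 0, rank ∂_1 = 6 ⇒ b_0 = 7 − 0 − 6 = 1; all invariant factors of ∂_1 are 1 so no torsion. So H_0 = Z.
rank ∂_1 = 6, rank ∂_2 = 4 ⇒ b_1 = 12 − 6 − 4 = 2; all invariant factors of ∂_2 are 1 so no torsion. So H_1 = Z^2.
rank ∂_2 = 4, rank ∂_3 = 0 ⇒ b_2 = 4 − 4 − 0 = 0. So H_2 = 0.

H_0 ≅ Z,  H_1 ≅ Z^2,  H_2 = 0.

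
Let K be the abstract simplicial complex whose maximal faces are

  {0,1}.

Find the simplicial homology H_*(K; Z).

H_0 = Z,  H_1 = 0.

We work with the vertex ordering 0 < 1. The simplices of K, each written with vertices in increasing order, are:

  0-simplices (2): [0], [1]
  1-simplices (1): [0,1]

Hence C_0 ≅ Z^2, C_1 ≅ Z^1.

Boundary ∂_1: C_1 → C_0 maps an edge to its endpoints' difference, ∂[p,q] = q − p.
The resulting 2×1 matrix has rank 1, and its Smith normal form has invariant factors (1).

Reading off H_k = ker ∂_k / im ∂_{k+1}:

  H_0: rank C_0 − rank ∂_1 = 2 − 1 = 1, and the invariant factors of ∂_1 are all 1, so H_0 ≅ Z.
  H_1: rank ker ∂_1 − rank ∂_2 = (1 − 1) − 0 = 0, and there is no ∂_2, so H_1 ≅ 0.

As a check, the Euler characteristic is 2 − 1 = 1, which agrees with 1 − 0 = 1.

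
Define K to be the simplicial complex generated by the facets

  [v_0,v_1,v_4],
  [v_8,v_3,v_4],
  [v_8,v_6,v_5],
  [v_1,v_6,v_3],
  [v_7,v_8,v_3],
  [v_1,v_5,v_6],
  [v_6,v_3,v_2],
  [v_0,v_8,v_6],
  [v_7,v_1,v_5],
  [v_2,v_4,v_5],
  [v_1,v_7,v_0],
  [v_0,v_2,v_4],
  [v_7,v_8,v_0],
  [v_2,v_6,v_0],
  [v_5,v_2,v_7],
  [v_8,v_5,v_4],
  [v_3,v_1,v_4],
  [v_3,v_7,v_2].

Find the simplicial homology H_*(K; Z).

H_0 ≅ Z,  H_1 ≅ Z^2,  H_2 ≅ Z.

Fix the vertex order v_0 < v_1 < v_2 < v_3 < v_4 < v_5 < v_6 < v_7 < v_8 and write every simplex with vertices in increasing order. Then dim K = 2 and the simplices of K are:

  0-simplices (9): [v_0], [v_1], [v_2], [v_3], [v_4], [v_5], [v_6], [v_7], [v_8]
  1-simplices (27): (27 of them)
  2-simplices (18): (18 of them)

Hence C_0 ≅ Z^9, C_1 ≅ Z^27, C_2 ≅ Z^18.

∂_1: C_1 → C_0 sends each edge [p,q] (with p < q) to q − p.
The 9×27 boundary matrix has rank 8 and Smith normal form diag(1,1,1,1,1,1,1,1).

Boundary ∂_2: C_2 → C_1 maps a triangle to the signed sum of its edges. For instance
  ∂[v_2,v_4,v_5] = [v_4,v_5] − [v_2,v_5] + [v_2,v_4],
  ∂[v_1,v_3,v_6] = [v_3,v_6] − [v_1,v_6] + [v_1,v_3].
The 27×18 boundary matrix has rank 17 and Smith normal form diag(1,1,1,1,1,1,1,1,1,1,1,1,1,1,1,1,1).

Computing H_k = (kernel of ∂_k) / (image of ∂_{k+1}):

  H_0: rank C_0 − rank ∂_1 = 9 − 8 = 1, and the invariant factors of ∂_1 are all 1, so H_0 ≅ Z.
  H_1: rank ker ∂_1 − rank ∂_2 = (27 − 8) − 17 = 2, and the invariant factors of ∂_2 are all 1, so H_1 ≅ Z^2.
  H_2: rank ker ∂_2 − rank ∂_3 = (18 − 17) − 0 = 1, and there is no ∂_3, so H_2 ≅ Z.

(K is a triangulation of the torus T^2.)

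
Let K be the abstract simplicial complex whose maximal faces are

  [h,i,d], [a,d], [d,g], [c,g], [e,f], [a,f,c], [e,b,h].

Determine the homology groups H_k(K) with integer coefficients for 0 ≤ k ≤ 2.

H_0 ≅ Z,  H_1 ≅ Z^2,  H_2 = 0.

Order the vertices as a < b < c < d < e < f < g < h < i. Listing each simplex with vertices in this order, K has dimension 2 with simplices:

  0-simplices (9): a, b, c, d, e, f, g, h, i
  1-simplices (13): ac, ad, af, be, bh, cf, cg, dg, dh, di, ef, eh, hi
  2-simplices (3): acf, beh, dhi

so the chain groups are C_0 ≅ Z^9, C_1 ≅ Z^13, C_2 ≅ Z^3.

∂_1: C_1 → C_0 is given by ∂[p,q] = [q] − [p]. For instance
  ∂eh = h − e.
The 9×13 boundary matrix has rank 8 and Smith normal form diag(1,1,1,1,1,1,1,1).

∂_2: C_2 → C_1 sends each 2-simplex [p,q,r] to [q,r] − [p,r] + [p,q]. For instance
  ∂dhi = hi − di + dh,
  ∂beh = eh − bh + be.
This gives a 13×3 integer matrix of rank 3; reducing to Smith normal form yields diagonal entries (1,1,1).

Computing H_k = (kernel of ∂_k) / (image of ∂_{k+1}):

  H_0: rank C_0 − rank ∂_1 = 9 − 8 = 1, and the invariant factors of ∂_1 are all 1, so H_0 ≅ Z.
  H_1: rank ker ∂_1 − rank ∂_2 = (13 − 8) − 3 = 2, and the invariant factors of ∂_2 are all 1, so H_1 ≅ Z^2.
  H_2: rank ker ∂_2 − rank ∂_3 = (3 − 3) − 0 = 0, and there is no ∂_3, so H_2 ≅ 0.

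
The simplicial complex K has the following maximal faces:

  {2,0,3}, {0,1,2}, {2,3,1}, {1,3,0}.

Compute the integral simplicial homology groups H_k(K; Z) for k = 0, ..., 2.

Fix the vertex order 0 < 1 < 2 < 3 and write every simplex with vertices in increasing order. Then dim K = 2 and the simplices of K are:

  0-simplices (4): [0], [1], [2], [3]
  1-simplices (6): [0,1], [0,2], [0,3], [1,2], [1,3], [2,3]
  2-simplices (4): [0,1,2], [0,1,3], [0,2,3], [1,2,3]

Hence C_0 ≅ Z^4, C_1 ≅ Z^6, C_2 ≅ Z^4.

∂_1: C_1 → C_0 maps an edge to its endpoints' difference, ∂[p,q] = q − p. For instance
  ∂[0,2] = [2] − [0].
This gives a 4×6 integer matrix of rank 3; reducing to Smith normal form yields diagonal entries (1,1,1).

Boundary ∂_2: C_2 → C_1 sends each 2-simplex [p,q,r] to [q,r] − [p,r] + [p,q]. For instance
  ∂[0,1,2] = [1,2] − [0,2] + [0,1],
  ∂[1,2,3] = [2,3] − [1,3] + [1,2].
The resulting 6×4 matrix has rank 3, and its Smith normal form has invariant factors (1,1,1).

Now H_k = ker ∂_k / im ∂_{k+1}, so:

  H_0: rank C_0 − rank ∂_1 = 4 − 3 = 1, and the invariant factors of ∂_1 are all 1, so H_0 = Z.
  H_1: rank ker ∂_1 − rank ∂_2 = (6 − 3) − 3 = 0, and the invariant factors of ∂_2 are all 1, so H_1 = 0.
  H_2: rank ker ∂_2 − rank ∂_3 = (4 − 3) − 0 = 1, and there is no ∂_3, so H_2 = Z.

H_0 ≅ Z,  H_1 = 0,  H_2 ≅ Z.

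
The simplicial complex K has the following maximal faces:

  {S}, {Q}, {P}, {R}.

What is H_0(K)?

H_0 ≅ Z^4.

Take the total order P < Q < R < S on the vertex set. Then K (dimension 0) consists of the simplices:

  0-simplices (4): P, Q, R, S

Hence C_0 ≅ Z^4.

Reading off H_k = ker ∂_k / im ∂_{k+1}:

  H_0: rank C_0 − rank ∂_1 = 4 − 0 = 4, and there is no ∂_1, so H_0 ≅ Z^4.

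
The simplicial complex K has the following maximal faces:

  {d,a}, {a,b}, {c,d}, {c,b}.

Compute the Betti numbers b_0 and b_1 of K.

Order the vertices as a < b < c < d. Listing each simplex with vertices in this order, K has dimension 1 with simplices:

  0-simplices (4): a, b, c, d
  1-simplices (4): ab, ad, bc, cd

giving chain groups C_0 ≅ Z^4, C_1 ≅ Z^4.

∂_1: C_1 → C_0 sends each edge [p,q] (with p < q) to q − p.
The resulting 4×4 matrix has rank 3, and its Smith normal form has invariant factors (1,1,1).

From H_k ≅ ker(∂_k) / im(∂_{k+1}) we obtain:

  H_0: rank C_0 − rank ∂_1 = 4 − 3 = 1, and the invariant factors of ∂_1 are all 1, so H_0 = Z.
  H_1: rank ker ∂_1 − rank ∂_2 = (4 − 3) − 0 = 1, and there is no ∂_2, so H_1 = Z.

As a check, the Euler characteristic is 4 − 4 = 0, which agrees with 1 − 1 = 0.

Hence the Betti numbers are b_0 = 1, b_1 = 1.

b_0 = 1, b_1 = 1.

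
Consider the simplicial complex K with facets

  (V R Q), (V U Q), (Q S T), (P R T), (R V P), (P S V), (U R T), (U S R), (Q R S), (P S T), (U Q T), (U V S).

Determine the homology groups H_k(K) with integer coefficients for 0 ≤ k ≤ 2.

Fix the vertex order P < Q < R < S < T < U < V and write every simplex with vertices in increasing order. Then dim K = 2 and the simplices of K are:

  0-simplices (7): P, Q, R, S, T, U, V
  1-simplices (18): PR, PS, PT, PV, QR, QS, QT, QU, QV, RS, RT, RU, RV, ST, SU, SV, TU, UV
  2-simplices (12): PRT, PRV, PST, PSV, QRS, QRV, QST, QTU, QUV, RSU, RTU, SUV

Hence C_0 ≅ Z^7, C_1 ≅ Z^18, C_2 ≅ Z^12.

The boundary map ∂_1: C_1 → C_0 is given by ∂[p,q] = [q] − [p].
As a 7×18 matrix over Z this has rank 6, with invariant factors (1,1,1,1,1,1).

∂_2: C_2 → C_1 maps a triangle to the signed sum of its edges. For instance
  ∂SUV = UV − SV + SU,
  ∂QTU = TU − QU + QT.
As a 18×12 matrix over Z this has rank 12, with invariant factors (1,1,1,1,1,1,1,1,1,1,1,2).

Computing H_k = (kernel of ∂_k) / (image of ∂_{k+1}):

  H_0: rank C_0 − rank ∂_1 = 7 − 6 = 1, and the invariant factors of ∂_1 are all 1, so H_0 = Z.
  H_1: rank ker ∂_1 − rank ∂_2 = (18 − 6) − 12 = 0, and ∂_2 has invariant factor 2 > 1, so H_1 = Z_2.
  H_2: rank ker ∂_2 − rank ∂_3 = (12 − 12) − 0 = 0, and there is no ∂_3, so H_2 = 0.

As a check, the Euler characteristic is 7 − 18 + 12 = 1, which agrees with 1 − 0 + 0 = 1.

H_0 = Z,  H_1 = Z_2,  H_2 = 0.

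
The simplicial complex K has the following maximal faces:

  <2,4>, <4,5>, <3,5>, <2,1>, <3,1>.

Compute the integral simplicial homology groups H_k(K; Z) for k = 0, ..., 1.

Take the total order 1 < 2 < 3 < 4 < 5 on the vertex set. Then K (dimension 1) consists of the simplices:

  0-simplices (5): [1], [2], [3], [4], [5]
  1-simplices (5): [1,2], [1,3], [2,4], [3,5], [4,5]

Hence C_0 ≅ Z^5, C_1 ≅ Z^5.

The boundary map ∂_1: C_1 → C_0 is given by ∂[p,q] = [q] − [p]. For instance
  ∂[1,3] = [3] − [1].
As a 5×5 matrix over Z this has rank 4, with invariant factors (1,1,1,1).

Computing H_k = (kernel of ∂_k) / (image of ∂_{k+1}):

  H_0: rank C_0 − rank ∂_1 = 5 − 4 = 1, and the invariant factors of ∂_1 are all 1, so H_0 = Z.
  H_1: rank ker ∂_1 − rank ∂_2 = (5 − 4) − 0 = 1, and there is no ∂_2, so H_1 = Z.

As a check, the Euler characteristic is 5 − 5 = 0, which agrees with 1 − 1 = 0.

H_0 = Z,  H_1 = Z.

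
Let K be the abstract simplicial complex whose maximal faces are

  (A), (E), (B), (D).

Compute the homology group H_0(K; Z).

H_0 = Z^4.

We work with the vertex ordering A < B < D < E. The simplices of K, each written with vertices in increasing order, are:

  0-simplices (4): A, B, D, E

giving chain groups C_0 ≅ Z^4.

Computing H_k = (kernel of ∂_k) / (image of ∂_{k+1}):

  H_0: rank C_0 − rank ∂_1 = 4 − 0 = 4, and there is no ∂_1, so H_0 ≅ Z^4.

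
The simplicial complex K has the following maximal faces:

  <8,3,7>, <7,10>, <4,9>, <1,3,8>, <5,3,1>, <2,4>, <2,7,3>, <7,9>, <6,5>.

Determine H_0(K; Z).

H_0 = Z.

Fix the vertex order 1 < 2 < 3 < 4 < 5 < 6 < 7 < 8 < 9 < 10 and write every simplex with vertices in increasing order. Then dim K = 2 and the simplices of K are:

  0-simplices (10): [1], [2], [3], [4], [5], [6], [7], [8], [9], [10]
  1-simplices (14): [1,3], [1,5], [1,8], [2,3], [2,4], [2,7], [3,5], [3,7], [3,8], [4,9], [5,6], [7,8], [7,9], [7,10]
  2-simplices (4): [1,3,5], [1,3,8], [2,3,7], [3,7,8]

so the chain groups are C_0 ≅ Z^10, C_1 ≅ Z^14, C_2 ≅ Z^4.

Boundary ∂_1: C_1 → C_0 maps an edge to its endpoints' difference, ∂[p,q] = q − p. For instance
  ∂[4,9] = [9] − [4].
The 10×14 boundary matrix has rank 9 and Smith normal form diag(1,1,1,1,1,1,1,1,1).

∂_2: C_2 → C_1 sends each 2-simplex [p,q,r] to [q,r] − [p,r] + [p,q]. For instance
  ∂[1,3,8] = [3,8] − [1,8] + [1,3],
  ∂[3,7,8] = [7,8] − [3,8] + [3,7].
The resulting 14×4 matrix has rank 4, and its Smith normal form has invariant factors (1,1,1,1).

From H_k ≅ ker(∂_k) / im(∂_{k+1}) we obtain:

  H_0: rank C_0 − rank ∂_1 = 10 − 9 = 1, and the invariant factors of ∂_1 are all 1, so H_0 ≅ Z.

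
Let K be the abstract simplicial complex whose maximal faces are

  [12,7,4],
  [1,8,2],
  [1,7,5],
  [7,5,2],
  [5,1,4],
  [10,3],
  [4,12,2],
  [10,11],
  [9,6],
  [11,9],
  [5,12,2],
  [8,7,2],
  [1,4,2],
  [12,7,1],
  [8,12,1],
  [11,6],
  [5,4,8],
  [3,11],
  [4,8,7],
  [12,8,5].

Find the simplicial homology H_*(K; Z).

Fix the vertex order 1 < 2 < 3 < 4 < 5 < 6 < 7 < 8 < 9 < 10 < 11 < 12 and write every simplex with vertices in increasing order. Then dim K = 2 and the simplices of K are:

  0-simplices (12): [1], [2], [3], [4], [5], [6], [7], [8], [9], [10], [11], [12]
  1-simplices (27): (27 of them)
  2-simplices (14): [1,2,4], [1,2,8], [1,4,5], [1,5,7], [1,7,12], [1,8,12], [2,4,12], [2,5,7], [2,5,12], [2,7,8], [4,5,8], [4,7,8], [4,7,12], [5,8,12]

Hence C_0 ≅ Z^12, C_1 ≅ Z^27, C_2 ≅ Z^14.

Boundary ∂_1: C_1 → C_0 maps an edge to its endpoints' difference, ∂[p,q] = q − p. For instance
  ∂[7,8] = [8] − [7].
The 12×27 boundary matrix has rank 10 and Smith normal form diag(1,1,1,1,1,1,1,1,1,1).

∂_2: C_2 → C_1 acts by ∂[p,q,r] = [q,r] − [p,r] + [p,q]. For instance
  ∂[1,8,12] = [8,12] − [1,12] + [1,8],
  ∂[4,5,8] = [5,8] − [4,8] + [4,5].
The 27×14 boundary matrix has rank 13 and Smith normal form diag(1,1,1,1,1,1,1,1,1,1,1,1,1).

Reading off H_k = ker ∂_k / im ∂_{k+1}:

  H_0: rank C_0 − rank ∂_1 = 12 − 10 = 2, and the invariant factors of ∂_1 are all 1, so H_0 ≅ Z^2.
  H_1: rank ker ∂_1 − rank ∂_2 = (27 − 10) − 13 = 4, and the invariant factors of ∂_2 are all 1, so H_1 ≅ Z^4.
  H_2: rank ker ∂_2 − rank ∂_3 = (14 − 13) − 0 = 1, and there is no ∂_3, so H_2 ≅ Z.

(K is a triangulation of the disjoint union of a wedge of 2 circles and the torus T^2.)

H_0 ≅ Z^2,  H_1 ≅ Z^4,  H_2 ≅ Z.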